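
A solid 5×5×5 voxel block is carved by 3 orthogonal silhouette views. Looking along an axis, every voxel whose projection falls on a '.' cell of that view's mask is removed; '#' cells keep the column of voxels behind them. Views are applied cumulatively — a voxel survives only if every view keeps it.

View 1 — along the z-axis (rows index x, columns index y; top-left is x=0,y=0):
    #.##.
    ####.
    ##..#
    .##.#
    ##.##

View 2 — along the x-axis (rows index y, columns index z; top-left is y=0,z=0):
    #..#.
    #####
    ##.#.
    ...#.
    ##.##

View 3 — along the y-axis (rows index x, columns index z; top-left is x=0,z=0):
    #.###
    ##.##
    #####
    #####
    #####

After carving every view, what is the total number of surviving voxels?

50 voxels

before carving: 125 voxels (5×5×5)
after view 1 [z-axis, 17 of 25 cells solid] → remaining = 85
after view 2 [x-axis, 15 of 25 cells solid] → remaining = 52
after view 3 [y-axis, 23 of 25 cells solid] → remaining = 50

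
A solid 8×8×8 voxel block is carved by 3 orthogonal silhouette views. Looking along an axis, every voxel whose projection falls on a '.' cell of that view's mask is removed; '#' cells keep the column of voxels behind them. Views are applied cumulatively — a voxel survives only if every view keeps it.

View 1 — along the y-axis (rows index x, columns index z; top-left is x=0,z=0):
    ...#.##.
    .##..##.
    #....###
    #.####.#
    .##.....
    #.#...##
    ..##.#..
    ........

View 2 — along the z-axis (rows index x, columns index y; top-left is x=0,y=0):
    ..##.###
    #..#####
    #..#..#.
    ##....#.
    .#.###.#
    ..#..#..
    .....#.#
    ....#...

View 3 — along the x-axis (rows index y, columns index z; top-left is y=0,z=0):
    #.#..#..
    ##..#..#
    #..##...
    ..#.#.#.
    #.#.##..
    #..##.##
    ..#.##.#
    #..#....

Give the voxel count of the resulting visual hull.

voxel count = 39

full grid |V| = 512
step 1: project along y, AND mask (26/64) → |grid| = 208
step 2: project along z, AND mask (27/64) → |grid| = 93
step 3: project along x, AND mask (28/64) → |grid| = 39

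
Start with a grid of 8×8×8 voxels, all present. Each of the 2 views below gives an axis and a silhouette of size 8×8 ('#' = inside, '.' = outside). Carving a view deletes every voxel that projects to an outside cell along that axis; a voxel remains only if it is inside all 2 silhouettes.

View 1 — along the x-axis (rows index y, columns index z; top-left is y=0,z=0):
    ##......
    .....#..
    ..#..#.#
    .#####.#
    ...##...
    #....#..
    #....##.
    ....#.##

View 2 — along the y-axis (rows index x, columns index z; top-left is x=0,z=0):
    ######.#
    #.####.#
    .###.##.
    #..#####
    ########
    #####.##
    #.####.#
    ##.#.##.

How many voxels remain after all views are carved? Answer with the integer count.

140 voxels

start: 8×8×8 = 512 voxels
step 1: project along x, AND mask (22/64) → |grid| = 176
step 2: project along y, AND mask (50/64) → |grid| = 140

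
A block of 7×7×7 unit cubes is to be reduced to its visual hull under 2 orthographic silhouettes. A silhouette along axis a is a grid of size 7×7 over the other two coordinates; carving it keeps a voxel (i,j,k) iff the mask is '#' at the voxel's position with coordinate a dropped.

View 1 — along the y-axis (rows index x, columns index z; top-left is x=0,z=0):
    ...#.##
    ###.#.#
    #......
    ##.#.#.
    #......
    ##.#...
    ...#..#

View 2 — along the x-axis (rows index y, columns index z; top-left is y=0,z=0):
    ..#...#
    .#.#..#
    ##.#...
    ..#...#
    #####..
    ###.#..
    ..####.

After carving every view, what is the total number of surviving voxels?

|visual hull| = 62

start: 7×7×7 = 343 voxels
V1 y: intersect with XZ mask (19 set) -- 133 left
V2 x: intersect with YZ mask (23 set) -- 62 left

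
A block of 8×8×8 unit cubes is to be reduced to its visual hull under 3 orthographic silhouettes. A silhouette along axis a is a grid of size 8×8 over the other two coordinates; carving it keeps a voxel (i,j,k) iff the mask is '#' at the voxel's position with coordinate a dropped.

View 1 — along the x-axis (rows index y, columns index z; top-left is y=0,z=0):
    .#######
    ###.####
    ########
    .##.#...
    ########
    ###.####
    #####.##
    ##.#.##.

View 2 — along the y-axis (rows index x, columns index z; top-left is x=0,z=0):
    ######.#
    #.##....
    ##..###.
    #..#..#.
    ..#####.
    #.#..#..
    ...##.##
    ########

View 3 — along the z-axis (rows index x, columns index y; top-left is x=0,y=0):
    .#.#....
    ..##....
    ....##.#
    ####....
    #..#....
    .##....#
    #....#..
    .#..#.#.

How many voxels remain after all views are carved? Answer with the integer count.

initial block: 8^3 = 512
after view 1 [x-axis, 52 of 64 cells solid] → remaining = 416
after view 2 [y-axis, 38 of 64 cells solid] → remaining = 243
after view 3 [z-axis, 21 of 64 cells solid] → remaining = 78

voxel count = 78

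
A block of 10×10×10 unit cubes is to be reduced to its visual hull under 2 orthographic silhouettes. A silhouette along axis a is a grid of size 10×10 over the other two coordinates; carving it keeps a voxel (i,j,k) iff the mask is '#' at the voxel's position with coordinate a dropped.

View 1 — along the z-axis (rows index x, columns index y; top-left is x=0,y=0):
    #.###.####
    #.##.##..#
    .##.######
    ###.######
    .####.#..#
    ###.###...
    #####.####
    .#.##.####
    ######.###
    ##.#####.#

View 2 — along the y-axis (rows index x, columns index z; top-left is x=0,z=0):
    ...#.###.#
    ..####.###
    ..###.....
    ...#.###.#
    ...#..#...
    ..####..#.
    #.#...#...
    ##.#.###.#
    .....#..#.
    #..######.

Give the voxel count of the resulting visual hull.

start: 10×10×10 = 1000 voxels
  1. axis=2 (XY plane), |mask|=76  ⇒  voxels=760
  2. axis=1 (XZ plane), |mask|=46  ⇒  voxels=343

|visual hull| = 343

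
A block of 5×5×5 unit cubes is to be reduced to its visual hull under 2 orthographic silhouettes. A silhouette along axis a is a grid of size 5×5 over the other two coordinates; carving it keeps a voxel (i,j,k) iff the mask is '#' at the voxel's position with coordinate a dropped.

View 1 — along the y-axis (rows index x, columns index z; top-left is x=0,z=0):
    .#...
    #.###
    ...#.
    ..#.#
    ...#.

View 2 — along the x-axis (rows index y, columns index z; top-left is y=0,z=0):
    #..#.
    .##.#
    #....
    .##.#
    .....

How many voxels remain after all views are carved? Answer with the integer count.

|visual hull| = 15

full grid |V| = 125
carve view 1 (along y, XZ-mask fill 9/25): 45 voxels remain
carve view 2 (along x, YZ-mask fill 9/25): 15 voxels remain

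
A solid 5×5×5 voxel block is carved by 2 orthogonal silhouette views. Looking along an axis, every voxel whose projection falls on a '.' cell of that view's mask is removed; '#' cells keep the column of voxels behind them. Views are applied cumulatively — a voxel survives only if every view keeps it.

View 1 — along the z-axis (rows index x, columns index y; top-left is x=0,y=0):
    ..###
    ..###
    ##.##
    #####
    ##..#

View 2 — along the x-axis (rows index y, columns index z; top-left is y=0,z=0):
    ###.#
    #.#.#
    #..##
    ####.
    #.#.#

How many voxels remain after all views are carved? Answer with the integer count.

before carving: 125 voxels (5×5×5)
carve view 1 (along z, XY-mask fill 18/25): 90 voxels remain
carve view 2 (along x, YZ-mask fill 17/25): 61 voxels remain

|visual hull| = 61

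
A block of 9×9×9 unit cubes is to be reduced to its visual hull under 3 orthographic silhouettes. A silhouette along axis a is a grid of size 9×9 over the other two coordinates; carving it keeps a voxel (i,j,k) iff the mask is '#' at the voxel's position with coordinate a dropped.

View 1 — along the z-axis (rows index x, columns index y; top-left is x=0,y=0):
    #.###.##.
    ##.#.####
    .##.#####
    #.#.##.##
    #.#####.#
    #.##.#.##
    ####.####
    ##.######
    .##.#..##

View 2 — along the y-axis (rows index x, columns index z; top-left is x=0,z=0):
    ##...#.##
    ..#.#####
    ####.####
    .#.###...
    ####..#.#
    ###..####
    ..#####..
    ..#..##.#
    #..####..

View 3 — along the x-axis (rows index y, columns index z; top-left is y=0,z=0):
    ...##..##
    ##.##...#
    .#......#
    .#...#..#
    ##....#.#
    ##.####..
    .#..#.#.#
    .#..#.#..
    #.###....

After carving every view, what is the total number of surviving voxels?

before carving: 729 voxels (9×9×9)
step 1: project along z, AND mask (60/81) → |grid| = 540
step 2: project along y, AND mask (50/81) → |grid| = 333
step 3: project along x, AND mask (35/81) → |grid| = 138

|visual hull| = 138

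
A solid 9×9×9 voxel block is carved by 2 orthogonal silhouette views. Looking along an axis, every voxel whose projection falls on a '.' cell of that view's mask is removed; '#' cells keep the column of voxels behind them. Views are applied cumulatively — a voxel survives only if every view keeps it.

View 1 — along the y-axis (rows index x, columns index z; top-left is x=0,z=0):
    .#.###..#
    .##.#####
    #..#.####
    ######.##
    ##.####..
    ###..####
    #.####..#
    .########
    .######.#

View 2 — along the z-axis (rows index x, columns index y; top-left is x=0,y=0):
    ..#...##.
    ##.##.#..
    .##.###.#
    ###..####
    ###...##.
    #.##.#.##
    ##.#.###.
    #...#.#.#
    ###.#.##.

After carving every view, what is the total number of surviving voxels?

initial block: 9^3 = 729
carve view 1 (along y, XZ-mask fill 60/81): 540 voxels remain
carve view 2 (along z, XY-mask fill 48/81): 324 voxels remain

voxel count = 324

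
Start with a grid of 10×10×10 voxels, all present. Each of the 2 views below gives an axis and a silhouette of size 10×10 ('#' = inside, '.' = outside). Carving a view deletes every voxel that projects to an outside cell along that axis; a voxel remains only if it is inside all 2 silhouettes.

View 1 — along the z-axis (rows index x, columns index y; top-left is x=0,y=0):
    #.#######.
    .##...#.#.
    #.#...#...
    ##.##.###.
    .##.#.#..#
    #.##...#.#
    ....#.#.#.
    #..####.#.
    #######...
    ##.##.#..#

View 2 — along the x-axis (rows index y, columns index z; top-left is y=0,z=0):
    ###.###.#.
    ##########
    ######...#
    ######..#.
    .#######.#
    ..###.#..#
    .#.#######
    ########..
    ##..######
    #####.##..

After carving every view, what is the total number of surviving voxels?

initial block: 10^3 = 1000
after view 1 [z-axis, 54 of 100 cells solid] → remaining = 540
after view 2 [x-axis, 75 of 100 cells solid] → remaining = 411

411 voxels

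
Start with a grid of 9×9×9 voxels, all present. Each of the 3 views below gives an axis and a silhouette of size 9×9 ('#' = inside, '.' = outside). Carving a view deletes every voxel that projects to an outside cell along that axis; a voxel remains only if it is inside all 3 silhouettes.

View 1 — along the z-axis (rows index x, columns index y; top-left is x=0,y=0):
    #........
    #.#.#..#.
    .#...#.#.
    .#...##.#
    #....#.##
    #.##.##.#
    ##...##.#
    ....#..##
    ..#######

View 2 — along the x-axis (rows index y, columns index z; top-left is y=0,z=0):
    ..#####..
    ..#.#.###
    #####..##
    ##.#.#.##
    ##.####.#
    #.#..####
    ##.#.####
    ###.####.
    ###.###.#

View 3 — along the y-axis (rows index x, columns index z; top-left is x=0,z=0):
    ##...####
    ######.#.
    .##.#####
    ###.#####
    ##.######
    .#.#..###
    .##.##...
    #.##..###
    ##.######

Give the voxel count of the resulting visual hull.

|visual hull| = 173

before carving: 729 voxels (9×9×9)
carve view 1 (along z, XY-mask fill 37/81): 333 voxels remain
carve view 2 (along x, YZ-mask fill 57/81): 235 voxels remain
carve view 3 (along y, XZ-mask fill 59/81): 173 voxels remain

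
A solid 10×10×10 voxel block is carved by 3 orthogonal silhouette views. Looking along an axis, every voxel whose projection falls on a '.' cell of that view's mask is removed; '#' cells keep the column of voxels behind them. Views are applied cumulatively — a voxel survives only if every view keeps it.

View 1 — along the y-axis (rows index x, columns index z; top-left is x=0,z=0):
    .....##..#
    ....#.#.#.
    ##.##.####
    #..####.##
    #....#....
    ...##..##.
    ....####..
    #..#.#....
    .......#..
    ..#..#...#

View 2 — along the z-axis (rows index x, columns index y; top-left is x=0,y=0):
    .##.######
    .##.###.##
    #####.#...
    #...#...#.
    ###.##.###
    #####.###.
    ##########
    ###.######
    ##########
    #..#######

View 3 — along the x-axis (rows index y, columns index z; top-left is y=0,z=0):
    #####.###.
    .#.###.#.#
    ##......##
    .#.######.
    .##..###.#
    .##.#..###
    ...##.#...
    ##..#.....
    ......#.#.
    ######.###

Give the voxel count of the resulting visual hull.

134 voxels

before carving: 1000 voxels (10×10×10)
after view 1 [y-axis, 38 of 100 cells solid] → remaining = 380
after view 2 [z-axis, 77 of 100 cells solid] → remaining = 263
after view 3 [x-axis, 54 of 100 cells solid] → remaining = 134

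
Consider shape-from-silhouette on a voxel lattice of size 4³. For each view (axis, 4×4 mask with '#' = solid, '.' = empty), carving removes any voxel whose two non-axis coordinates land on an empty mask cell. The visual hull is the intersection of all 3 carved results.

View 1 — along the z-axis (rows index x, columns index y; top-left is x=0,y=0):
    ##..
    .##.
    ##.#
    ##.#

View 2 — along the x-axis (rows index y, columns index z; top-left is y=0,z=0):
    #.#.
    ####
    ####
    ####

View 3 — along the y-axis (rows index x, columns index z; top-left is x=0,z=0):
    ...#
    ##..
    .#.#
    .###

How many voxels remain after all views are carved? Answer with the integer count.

16 voxels

initial block: 4^3 = 64
  1. axis=2 (XY plane), |mask|=10  ⇒  voxels=40
  2. axis=0 (YZ plane), |mask|=14  ⇒  voxels=34
  3. axis=1 (XZ plane), |mask|=8  ⇒  voxels=16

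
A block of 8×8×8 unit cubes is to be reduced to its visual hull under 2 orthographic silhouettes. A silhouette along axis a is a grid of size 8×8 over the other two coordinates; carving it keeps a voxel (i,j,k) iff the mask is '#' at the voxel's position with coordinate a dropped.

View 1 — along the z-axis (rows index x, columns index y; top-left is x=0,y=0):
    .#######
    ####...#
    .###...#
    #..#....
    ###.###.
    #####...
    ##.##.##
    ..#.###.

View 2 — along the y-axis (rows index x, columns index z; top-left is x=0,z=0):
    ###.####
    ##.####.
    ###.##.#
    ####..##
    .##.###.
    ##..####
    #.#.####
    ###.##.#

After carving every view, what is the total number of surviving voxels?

initial block: 8^3 = 512
step 1: project along z, AND mask (39/64) → |grid| = 312
step 2: project along y, AND mask (48/64) → |grid| = 235

remaining voxels: 235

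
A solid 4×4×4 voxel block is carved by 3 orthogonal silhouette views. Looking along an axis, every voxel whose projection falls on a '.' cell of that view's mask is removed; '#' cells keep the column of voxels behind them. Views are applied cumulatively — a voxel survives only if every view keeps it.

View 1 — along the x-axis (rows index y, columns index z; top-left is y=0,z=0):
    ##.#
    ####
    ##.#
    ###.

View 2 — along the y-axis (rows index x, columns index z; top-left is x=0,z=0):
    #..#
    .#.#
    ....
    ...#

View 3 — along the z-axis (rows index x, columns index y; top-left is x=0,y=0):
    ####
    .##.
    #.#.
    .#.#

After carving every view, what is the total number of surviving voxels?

initial block: 4^3 = 64
carve view 1 (along x, YZ-mask fill 13/16): 52 voxels remain
carve view 2 (along y, XZ-mask fill 5/16): 17 voxels remain
carve view 3 (along z, XY-mask fill 10/16): 12 voxels remain

12 voxels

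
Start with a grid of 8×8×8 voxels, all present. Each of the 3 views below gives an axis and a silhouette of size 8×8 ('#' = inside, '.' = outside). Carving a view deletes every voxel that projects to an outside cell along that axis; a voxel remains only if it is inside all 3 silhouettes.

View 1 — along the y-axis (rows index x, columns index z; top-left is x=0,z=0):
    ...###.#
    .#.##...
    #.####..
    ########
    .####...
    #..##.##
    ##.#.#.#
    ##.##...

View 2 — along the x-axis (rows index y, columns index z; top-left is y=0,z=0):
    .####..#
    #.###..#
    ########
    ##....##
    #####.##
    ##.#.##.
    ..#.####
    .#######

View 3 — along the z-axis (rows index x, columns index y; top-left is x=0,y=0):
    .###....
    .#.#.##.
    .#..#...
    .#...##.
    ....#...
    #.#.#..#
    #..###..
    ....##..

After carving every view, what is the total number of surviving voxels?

voxel count = 79

initial block: 8^3 = 512
V1 y: intersect with XZ mask (38 set) -- 304 left
V2 x: intersect with YZ mask (46 set) -- 219 left
V3 z: intersect with XY mask (23 set) -- 79 left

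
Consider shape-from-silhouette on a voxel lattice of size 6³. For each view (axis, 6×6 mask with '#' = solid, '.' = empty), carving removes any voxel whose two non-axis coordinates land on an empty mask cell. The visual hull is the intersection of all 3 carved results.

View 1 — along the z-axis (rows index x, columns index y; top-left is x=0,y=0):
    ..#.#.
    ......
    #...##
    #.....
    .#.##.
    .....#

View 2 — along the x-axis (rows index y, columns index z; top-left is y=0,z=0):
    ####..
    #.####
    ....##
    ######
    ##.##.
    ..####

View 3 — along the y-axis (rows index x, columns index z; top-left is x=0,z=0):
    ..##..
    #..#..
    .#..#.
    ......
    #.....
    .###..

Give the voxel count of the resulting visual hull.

|visual hull| = 10

start: 6×6×6 = 216 voxels
carve view 1 (along z, XY-mask fill 10/36): 60 voxels remain
carve view 2 (along x, YZ-mask fill 25/36): 41 voxels remain
carve view 3 (along y, XZ-mask fill 10/36): 10 voxels remain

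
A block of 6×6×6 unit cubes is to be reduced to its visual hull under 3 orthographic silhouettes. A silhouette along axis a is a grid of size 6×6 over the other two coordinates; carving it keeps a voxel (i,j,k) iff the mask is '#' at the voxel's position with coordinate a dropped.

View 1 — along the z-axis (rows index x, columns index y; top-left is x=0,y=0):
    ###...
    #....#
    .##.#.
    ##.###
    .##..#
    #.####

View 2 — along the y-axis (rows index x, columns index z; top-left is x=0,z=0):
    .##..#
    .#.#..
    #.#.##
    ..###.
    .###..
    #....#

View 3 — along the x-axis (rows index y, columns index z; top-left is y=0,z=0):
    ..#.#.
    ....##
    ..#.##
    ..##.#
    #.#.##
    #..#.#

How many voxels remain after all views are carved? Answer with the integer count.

|visual hull| = 30

initial block: 6^3 = 216
step 1: project along z, AND mask (21/36) → |grid| = 126
step 2: project along y, AND mask (17/36) → |grid| = 59
step 3: project along x, AND mask (17/36) → |grid| = 30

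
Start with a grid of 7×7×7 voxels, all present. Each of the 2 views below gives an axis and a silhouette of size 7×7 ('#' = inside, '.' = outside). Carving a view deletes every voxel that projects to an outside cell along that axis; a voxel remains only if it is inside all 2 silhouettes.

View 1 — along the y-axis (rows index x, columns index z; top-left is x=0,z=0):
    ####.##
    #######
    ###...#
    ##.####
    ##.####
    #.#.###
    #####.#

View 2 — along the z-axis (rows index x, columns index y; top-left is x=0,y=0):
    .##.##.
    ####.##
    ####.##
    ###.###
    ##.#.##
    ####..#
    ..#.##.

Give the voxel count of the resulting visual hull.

199 voxels

before carving: 343 voxels (7×7×7)
[1] y-view keeps 40 columns → grid now 280
[2] z-view keeps 35 columns → grid now 199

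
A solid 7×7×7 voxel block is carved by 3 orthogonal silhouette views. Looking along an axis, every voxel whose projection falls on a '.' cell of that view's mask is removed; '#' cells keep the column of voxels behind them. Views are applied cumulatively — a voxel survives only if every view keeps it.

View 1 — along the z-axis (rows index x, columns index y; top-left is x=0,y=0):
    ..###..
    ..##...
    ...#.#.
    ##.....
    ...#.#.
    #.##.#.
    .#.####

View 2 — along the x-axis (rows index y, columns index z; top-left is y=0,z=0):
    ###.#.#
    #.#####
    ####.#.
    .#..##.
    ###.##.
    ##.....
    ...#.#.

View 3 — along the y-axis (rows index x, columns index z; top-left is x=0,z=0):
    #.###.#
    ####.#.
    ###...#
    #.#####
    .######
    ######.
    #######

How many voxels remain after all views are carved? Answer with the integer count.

before carving: 343 voxels (7×7×7)
after view 1 [z-axis, 20 of 49 cells solid] → remaining = 140
after view 2 [x-axis, 28 of 49 cells solid] → remaining = 75
after view 3 [y-axis, 39 of 49 cells solid] → remaining = 63

remaining voxels: 63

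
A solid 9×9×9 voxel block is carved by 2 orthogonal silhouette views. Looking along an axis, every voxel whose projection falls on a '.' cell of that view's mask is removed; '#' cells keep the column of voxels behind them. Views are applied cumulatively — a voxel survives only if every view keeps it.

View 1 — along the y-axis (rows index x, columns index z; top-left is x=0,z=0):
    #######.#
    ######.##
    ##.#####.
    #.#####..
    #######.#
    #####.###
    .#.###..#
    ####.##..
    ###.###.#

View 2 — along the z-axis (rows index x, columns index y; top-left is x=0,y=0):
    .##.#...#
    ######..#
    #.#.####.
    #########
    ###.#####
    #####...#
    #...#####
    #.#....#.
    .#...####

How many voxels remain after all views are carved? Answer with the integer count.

before carving: 729 voxels (9×9×9)
carve view 1 (along y, XZ-mask fill 63/81): 567 voxels remain
carve view 2 (along z, XY-mask fill 54/81): 379 voxels remain

|visual hull| = 379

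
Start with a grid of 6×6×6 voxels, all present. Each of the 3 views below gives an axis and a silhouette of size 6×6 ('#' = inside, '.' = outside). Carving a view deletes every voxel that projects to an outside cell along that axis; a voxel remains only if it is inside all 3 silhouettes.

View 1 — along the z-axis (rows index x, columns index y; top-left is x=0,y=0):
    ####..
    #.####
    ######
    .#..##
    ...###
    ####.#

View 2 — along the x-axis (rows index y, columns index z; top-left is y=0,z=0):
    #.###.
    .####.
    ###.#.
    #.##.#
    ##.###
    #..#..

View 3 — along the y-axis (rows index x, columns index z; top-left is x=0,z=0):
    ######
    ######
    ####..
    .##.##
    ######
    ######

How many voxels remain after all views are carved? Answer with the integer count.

full grid |V| = 216
step 1: project along z, AND mask (26/36) → |grid| = 156
step 2: project along x, AND mask (23/36) → |grid| = 98
step 3: project along y, AND mask (32/36) → |grid| = 87

87 voxels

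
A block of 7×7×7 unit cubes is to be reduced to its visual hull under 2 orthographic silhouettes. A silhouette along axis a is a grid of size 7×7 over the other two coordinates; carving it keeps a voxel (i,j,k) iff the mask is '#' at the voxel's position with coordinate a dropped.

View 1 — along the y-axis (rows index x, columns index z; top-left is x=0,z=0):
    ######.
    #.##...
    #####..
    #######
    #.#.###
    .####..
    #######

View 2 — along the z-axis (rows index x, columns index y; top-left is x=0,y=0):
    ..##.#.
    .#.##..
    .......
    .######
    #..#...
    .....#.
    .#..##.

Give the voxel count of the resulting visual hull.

before carving: 343 voxels (7×7×7)
  1. axis=1 (XZ plane), |mask|=37  ⇒  voxels=259
  2. axis=2 (XY plane), |mask|=18  ⇒  voxels=104

voxel count = 104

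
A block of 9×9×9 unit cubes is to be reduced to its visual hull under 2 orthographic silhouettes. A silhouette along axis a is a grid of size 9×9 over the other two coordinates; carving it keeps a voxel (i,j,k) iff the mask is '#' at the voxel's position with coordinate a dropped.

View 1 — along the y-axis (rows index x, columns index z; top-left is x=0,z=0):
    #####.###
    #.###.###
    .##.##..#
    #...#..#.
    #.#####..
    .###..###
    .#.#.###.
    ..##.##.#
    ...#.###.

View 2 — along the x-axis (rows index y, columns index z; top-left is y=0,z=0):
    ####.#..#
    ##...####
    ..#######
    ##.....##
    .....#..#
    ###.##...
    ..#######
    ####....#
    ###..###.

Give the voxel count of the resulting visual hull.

remaining voxels: 255

start: 9×9×9 = 729 voxels
step 1: project along y, AND mask (49/81) → |grid| = 441
step 2: project along x, AND mask (48/81) → |grid| = 255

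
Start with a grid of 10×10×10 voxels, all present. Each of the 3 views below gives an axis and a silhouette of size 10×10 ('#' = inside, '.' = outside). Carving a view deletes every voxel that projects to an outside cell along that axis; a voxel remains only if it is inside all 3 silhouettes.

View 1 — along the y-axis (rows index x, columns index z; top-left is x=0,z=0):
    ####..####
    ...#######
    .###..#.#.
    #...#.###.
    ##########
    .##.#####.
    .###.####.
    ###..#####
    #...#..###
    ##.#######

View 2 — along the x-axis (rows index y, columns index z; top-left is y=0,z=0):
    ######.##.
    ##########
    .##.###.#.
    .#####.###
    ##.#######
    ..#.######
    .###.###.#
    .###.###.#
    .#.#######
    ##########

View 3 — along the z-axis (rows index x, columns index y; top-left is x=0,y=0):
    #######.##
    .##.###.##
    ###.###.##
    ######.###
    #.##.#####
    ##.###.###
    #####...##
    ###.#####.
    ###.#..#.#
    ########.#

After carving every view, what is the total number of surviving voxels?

full grid |V| = 1000
V1 y: intersect with XZ mask (71 set) -- 710 left
V2 x: intersect with YZ mask (80 set) -- 572 left
V3 z: intersect with XY mask (79 set) -- 457 left

|visual hull| = 457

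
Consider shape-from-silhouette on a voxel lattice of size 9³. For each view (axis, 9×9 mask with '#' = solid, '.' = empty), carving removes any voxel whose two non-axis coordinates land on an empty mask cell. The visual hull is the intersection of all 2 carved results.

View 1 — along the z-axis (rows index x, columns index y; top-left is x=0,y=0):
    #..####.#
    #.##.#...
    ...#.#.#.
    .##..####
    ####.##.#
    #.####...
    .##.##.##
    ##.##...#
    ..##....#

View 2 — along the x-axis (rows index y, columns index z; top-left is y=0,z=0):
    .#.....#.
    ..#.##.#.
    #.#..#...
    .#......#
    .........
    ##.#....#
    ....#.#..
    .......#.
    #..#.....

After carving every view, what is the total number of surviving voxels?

|visual hull| = 107

before carving: 729 voxels (9×9×9)
carve view 1 (along z, XY-mask fill 45/81): 405 voxels remain
carve view 2 (along x, YZ-mask fill 20/81): 107 voxels remain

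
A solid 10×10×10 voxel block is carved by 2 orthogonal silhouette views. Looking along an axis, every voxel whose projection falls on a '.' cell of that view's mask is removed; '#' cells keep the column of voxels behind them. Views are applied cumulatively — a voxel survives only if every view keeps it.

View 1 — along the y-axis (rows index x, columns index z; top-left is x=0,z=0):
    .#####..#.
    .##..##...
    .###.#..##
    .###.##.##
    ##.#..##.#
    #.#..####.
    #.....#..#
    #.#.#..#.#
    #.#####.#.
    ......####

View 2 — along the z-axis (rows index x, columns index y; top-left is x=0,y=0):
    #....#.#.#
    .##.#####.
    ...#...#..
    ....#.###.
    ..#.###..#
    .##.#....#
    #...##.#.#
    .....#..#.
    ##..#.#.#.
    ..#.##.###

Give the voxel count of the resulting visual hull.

initial block: 10^3 = 1000
after view 1 [y-axis, 54 of 100 cells solid] → remaining = 540
after view 2 [z-axis, 44 of 100 cells solid] → remaining = 230

remaining voxels: 230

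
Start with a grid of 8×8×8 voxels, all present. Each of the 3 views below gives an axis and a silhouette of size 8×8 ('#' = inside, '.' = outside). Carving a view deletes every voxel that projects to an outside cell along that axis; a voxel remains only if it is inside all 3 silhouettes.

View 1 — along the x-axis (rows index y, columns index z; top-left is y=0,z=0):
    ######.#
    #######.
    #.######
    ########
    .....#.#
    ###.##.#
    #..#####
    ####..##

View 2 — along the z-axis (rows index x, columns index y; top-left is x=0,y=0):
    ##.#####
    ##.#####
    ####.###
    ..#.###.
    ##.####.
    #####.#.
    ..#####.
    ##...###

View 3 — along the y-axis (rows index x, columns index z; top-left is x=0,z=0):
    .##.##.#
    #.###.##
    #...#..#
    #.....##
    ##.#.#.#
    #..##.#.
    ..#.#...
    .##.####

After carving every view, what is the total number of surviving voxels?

159 voxels

full grid |V| = 512
[1] x-view keeps 49 columns → grid now 392
[2] z-view keeps 47 columns → grid now 286
[3] y-view keeps 34 columns → grid now 159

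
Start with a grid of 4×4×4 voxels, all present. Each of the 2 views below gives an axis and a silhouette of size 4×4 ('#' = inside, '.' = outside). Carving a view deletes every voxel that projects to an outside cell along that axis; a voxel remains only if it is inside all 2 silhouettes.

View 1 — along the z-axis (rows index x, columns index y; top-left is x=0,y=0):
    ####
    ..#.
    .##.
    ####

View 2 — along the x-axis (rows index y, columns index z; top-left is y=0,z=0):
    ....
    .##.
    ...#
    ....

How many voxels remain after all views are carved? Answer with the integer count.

initial block: 4^3 = 64
V1 z: intersect with XY mask (11 set) -- 44 left
V2 x: intersect with YZ mask (3 set) -- 10 left

remaining voxels: 10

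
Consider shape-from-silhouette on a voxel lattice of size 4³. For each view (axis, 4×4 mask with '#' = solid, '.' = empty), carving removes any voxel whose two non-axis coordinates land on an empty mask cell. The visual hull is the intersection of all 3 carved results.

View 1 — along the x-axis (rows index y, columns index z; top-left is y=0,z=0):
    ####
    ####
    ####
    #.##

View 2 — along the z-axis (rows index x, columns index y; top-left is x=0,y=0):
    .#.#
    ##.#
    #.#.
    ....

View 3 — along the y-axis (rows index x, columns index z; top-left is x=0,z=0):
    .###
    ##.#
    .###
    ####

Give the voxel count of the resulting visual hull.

voxel count = 19

before carving: 64 voxels (4×4×4)
[1] x-view keeps 15 columns → grid now 60
[2] z-view keeps 7 columns → grid now 26
[3] y-view keeps 13 columns → grid now 19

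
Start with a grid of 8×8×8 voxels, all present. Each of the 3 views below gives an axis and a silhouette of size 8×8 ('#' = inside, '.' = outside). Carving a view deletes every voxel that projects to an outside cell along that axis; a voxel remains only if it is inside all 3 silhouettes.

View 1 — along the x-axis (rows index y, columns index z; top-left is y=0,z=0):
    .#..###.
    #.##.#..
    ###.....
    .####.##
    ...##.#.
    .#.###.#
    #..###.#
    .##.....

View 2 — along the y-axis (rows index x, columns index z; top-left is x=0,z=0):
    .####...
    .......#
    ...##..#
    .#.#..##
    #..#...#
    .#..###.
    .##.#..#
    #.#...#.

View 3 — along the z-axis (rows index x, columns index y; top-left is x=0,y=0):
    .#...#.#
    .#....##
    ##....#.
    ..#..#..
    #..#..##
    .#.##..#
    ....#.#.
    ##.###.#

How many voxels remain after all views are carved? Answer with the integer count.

start: 8×8×8 = 512 voxels
  1. axis=0 (YZ plane), |mask|=32  ⇒  voxels=256
  2. axis=1 (XZ plane), |mask|=26  ⇒  voxels=106
  3. axis=2 (XY plane), |mask|=27  ⇒  voxels=39

|visual hull| = 39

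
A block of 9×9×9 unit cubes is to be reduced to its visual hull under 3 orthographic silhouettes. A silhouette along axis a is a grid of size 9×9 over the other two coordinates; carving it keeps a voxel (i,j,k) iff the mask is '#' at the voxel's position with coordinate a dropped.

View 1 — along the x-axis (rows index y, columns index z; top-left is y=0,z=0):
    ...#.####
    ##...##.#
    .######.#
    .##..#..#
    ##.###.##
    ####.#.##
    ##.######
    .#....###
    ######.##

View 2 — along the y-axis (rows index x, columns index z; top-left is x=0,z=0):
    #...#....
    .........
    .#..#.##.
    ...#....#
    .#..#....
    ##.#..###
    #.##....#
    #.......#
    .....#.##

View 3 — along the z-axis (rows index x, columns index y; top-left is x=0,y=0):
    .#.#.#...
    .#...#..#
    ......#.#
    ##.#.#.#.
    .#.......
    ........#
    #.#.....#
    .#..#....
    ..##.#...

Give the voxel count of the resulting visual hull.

before carving: 729 voxels (9×9×9)
V1 x: intersect with YZ mask (55 set) -- 495 left
V2 y: intersect with XZ mask (25 set) -- 159 left
V3 z: intersect with XY mask (23 set) -- 42 left

|visual hull| = 42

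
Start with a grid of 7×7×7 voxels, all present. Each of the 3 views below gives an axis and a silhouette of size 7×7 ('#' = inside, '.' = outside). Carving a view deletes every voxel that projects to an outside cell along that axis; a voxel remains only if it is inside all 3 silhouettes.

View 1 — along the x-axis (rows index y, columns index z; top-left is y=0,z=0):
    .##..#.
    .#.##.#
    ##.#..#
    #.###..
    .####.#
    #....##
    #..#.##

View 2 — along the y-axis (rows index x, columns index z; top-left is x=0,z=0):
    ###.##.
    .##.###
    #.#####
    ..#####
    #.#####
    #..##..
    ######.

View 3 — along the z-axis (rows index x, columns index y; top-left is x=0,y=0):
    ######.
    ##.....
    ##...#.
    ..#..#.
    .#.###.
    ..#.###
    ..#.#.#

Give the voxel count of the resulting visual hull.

initial block: 7^3 = 343
V1 x: intersect with YZ mask (27 set) -- 189 left
V2 y: intersect with XZ mask (36 set) -- 134 left
V3 z: intersect with XY mask (24 set) -- 64 left

|visual hull| = 64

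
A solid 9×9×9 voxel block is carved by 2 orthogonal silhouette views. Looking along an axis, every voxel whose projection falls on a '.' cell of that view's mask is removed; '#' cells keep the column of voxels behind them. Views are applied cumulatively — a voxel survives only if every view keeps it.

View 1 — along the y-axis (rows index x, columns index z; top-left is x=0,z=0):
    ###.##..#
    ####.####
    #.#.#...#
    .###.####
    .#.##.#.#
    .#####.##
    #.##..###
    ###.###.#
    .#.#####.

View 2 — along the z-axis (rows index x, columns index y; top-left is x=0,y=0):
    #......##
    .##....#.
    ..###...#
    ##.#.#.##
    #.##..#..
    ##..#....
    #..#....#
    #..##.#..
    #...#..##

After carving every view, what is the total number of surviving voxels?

211 voxels

start: 9×9×9 = 729 voxels
carve view 1 (along y, XZ-mask fill 56/81): 504 voxels remain
carve view 2 (along z, XY-mask fill 34/81): 211 voxels remain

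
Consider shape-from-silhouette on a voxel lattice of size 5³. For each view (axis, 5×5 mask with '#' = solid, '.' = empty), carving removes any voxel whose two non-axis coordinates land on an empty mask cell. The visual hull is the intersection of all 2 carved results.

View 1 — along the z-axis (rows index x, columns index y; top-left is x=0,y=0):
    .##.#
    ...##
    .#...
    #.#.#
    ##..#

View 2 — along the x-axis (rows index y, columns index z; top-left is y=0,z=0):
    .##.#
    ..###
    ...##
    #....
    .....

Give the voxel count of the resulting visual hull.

remaining voxels: 20

before carving: 125 voxels (5×5×5)
V1 z: intersect with XY mask (12 set) -- 60 left
V2 x: intersect with YZ mask (9 set) -- 20 left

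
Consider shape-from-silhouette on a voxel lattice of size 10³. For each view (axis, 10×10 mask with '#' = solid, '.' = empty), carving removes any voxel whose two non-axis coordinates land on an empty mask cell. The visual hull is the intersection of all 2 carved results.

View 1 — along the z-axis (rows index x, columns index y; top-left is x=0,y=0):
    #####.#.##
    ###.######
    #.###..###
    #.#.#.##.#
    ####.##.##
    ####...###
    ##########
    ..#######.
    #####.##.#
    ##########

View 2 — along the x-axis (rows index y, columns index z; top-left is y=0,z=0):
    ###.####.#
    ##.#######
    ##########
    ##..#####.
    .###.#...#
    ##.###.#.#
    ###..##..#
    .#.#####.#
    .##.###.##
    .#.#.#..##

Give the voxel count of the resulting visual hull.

571 voxels

initial block: 10^3 = 1000
step 1: project along z, AND mask (80/100) → |grid| = 800
step 2: project along x, AND mask (71/100) → |grid| = 571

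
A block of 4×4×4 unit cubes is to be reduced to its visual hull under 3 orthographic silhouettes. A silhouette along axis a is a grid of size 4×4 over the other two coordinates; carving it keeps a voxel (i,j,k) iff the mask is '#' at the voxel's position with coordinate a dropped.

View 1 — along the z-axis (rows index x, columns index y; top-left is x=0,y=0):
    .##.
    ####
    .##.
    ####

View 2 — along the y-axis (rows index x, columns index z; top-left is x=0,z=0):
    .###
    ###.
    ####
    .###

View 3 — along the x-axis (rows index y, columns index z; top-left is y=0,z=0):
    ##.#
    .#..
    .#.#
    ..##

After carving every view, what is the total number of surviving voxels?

initial block: 4^3 = 64
step 1: project along z, AND mask (12/16) → |grid| = 48
step 2: project along y, AND mask (13/16) → |grid| = 38
step 3: project along x, AND mask (8/16) → |grid| = 18

|visual hull| = 18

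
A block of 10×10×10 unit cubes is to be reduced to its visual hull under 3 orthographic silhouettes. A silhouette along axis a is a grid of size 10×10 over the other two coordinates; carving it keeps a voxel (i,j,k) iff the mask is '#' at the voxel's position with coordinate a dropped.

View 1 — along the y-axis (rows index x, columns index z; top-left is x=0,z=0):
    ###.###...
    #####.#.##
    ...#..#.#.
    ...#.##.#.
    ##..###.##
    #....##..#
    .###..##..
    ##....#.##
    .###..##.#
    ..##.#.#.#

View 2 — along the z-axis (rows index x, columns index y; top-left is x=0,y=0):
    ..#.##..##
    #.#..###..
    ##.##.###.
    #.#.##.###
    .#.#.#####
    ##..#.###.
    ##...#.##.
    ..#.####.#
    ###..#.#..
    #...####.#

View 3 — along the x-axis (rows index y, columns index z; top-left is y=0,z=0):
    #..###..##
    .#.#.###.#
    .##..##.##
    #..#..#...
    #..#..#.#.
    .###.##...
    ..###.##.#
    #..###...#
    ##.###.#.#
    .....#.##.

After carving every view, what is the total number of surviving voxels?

|visual hull| = 168

start: 10×10×10 = 1000 voxels
  1. axis=1 (XZ plane), |mask|=53  ⇒  voxels=530
  2. axis=2 (XY plane), |mask|=59  ⇒  voxels=307
  3. axis=0 (YZ plane), |mask|=51  ⇒  voxels=168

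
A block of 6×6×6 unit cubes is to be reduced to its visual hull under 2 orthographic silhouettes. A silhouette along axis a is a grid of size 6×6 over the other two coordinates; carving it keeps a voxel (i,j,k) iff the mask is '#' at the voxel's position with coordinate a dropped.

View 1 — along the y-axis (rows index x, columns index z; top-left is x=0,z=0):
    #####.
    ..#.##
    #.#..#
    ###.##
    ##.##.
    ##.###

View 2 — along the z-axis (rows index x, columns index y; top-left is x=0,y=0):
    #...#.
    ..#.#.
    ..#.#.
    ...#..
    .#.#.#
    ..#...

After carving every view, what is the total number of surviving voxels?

initial block: 6^3 = 216
  1. axis=1 (XZ plane), |mask|=25  ⇒  voxels=150
  2. axis=2 (XY plane), |mask|=11  ⇒  voxels=44

44 voxels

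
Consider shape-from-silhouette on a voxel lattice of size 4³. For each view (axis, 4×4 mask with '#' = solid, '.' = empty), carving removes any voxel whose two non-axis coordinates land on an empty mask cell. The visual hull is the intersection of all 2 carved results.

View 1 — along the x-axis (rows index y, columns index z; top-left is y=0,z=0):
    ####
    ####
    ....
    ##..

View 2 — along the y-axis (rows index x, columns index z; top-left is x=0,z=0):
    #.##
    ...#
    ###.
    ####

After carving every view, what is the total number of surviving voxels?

voxel count = 27

full grid |V| = 64
after view 1 [x-axis, 10 of 16 cells solid] → remaining = 40
after view 2 [y-axis, 11 of 16 cells solid] → remaining = 27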